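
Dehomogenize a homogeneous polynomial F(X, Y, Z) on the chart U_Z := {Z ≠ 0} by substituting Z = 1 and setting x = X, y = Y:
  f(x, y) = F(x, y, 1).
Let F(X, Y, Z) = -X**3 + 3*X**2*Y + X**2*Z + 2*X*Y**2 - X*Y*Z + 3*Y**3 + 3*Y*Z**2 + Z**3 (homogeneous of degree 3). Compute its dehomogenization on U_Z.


f(x, y) = -x**3 + 3*x**2*y + x**2 + 2*x*y**2 - x*y + 3*y**3 + 3*y + 1

On U_Z we set Z = 1. Each monomial c·X^i·Y^j·Z^k in F becomes c·x^i·y^j·1^k = c·x^i·y^j.
Substituting Z = 1: F(X, Y, 1) = -x**3 + 3*x**2*y + x**2 + 2*x*y**2 - x*y + 3*y**3 + 3*y + 1.
Note: deg(f) ≤ deg(F) = 3; strict inequality happens when F is divisible by Z (lost terms).


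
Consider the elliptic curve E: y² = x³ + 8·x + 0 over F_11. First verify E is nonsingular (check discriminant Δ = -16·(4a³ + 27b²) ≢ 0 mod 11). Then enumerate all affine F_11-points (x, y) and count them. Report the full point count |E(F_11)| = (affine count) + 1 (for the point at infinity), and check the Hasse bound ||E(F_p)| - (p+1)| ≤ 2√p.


Affine points = {(0, 0), (1, 3), (1, 8), (5, 0), (6, 0), (7, 5), (7, 6), (8, 2), (8, 9), (9, 3), (9, 8)}; affine count = 11; |E(F_11)| = 12.

Discriminant check: Δ ∝ 4a³ + 27b² = 4·8³ + 27·0² = 4·512 + 27·0 ≡ 2 (mod 11). Nonzero ⇒ E is nonsingular.
For each x ∈ F_11, compute rhs = x³ + 8·x + 0 mod 11, then count y ∈ F_11 with y² ≡ rhs.
  x = 0: rhs = 0, matching y values: 0 (1 points).
  x = 1: rhs = 9, matching y values: 3, 8 (2 points).
  x = 2: rhs = 2, matching y values: none (0 points).
  x = 3: rhs = 7, matching y values: none (0 points).
  x = 4: rhs = 8, matching y values: none (0 points).
  x = 5: rhs = 0, matching y values: 0 (1 points).
  x = 6: rhs = 0, matching y values: 0 (1 points).
  x = 7: rhs = 3, matching y values: 5, 6 (2 points).
  x = 8: rhs = 4, matching y values: 2, 9 (2 points).
  x = 9: rhs = 9, matching y values: 3, 8 (2 points).
  x = 10: rhs = 2, matching y values: none (0 points).
Total affine count: 11.
Full point count |E(F_11)| = 11 + 1 = 12.
Hasse bound: |12 − (11+1)| = |0| = 0 ≤ 2√11 ≈ 6.6332 ✓.


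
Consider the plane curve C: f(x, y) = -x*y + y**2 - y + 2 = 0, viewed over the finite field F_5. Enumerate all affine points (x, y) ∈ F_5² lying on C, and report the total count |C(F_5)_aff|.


Affine F_5-points: {(1, 3), (1, 4), (2, 1), (2, 2)}; count = 4.

For each of the 25 pairs (x, y) ∈ F_5², evaluate f(x, y) mod 5. Record the zeros.
  x = 0: [0↦2, 1↦2, 2↦4, 3↦3, 4↦4]  zeros at y ∈ ∅
  x = 1: [0↦2, 1↦1, 2↦2, 3↦0, 4↦0]  zeros at y ∈ {3, 4}
  x = 2: [0↦2, 1↦0, 2↦0, 3↦2, 4↦1]  zeros at y ∈ {1, 2}
  x = 3: [0↦2, 1↦4, 2↦3, 3↦4, 4↦2]  zeros at y ∈ ∅
  x = 4: [0↦2, 1↦3, 2↦1, 3↦1, 4↦3]  zeros at y ∈ ∅
Collecting zeros: affine points = {(1, 3), (1, 4), (2, 1), (2, 2)}.
Total count |C(F_5)_aff| = 4.


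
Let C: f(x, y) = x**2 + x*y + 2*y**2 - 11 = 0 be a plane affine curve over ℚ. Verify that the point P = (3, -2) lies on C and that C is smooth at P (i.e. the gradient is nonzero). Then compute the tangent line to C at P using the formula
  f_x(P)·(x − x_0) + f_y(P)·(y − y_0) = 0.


Tangent line at P: 4*x - 5*y - 22 = 0.

Step 1: f(3, -2) = 0, so P lies on C.
Step 2: partial derivatives
  f_x(x, y) = 2*x + y, f_y(x, y) = x + 4*y.
  f_x(P) = 4, f_y(P) = -5 (gradient nonzero, so P is smooth).
Step 3: tangent line at P: 4·(x − 3) + -5·(y − -2) = 0.
Expanding: 4*x - 5*y - 22 = 0.


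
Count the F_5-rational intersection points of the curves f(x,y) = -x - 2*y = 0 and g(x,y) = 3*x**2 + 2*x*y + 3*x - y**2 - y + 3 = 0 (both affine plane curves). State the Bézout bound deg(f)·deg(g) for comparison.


Common zeros: {(4, 3)}; count = 1; Bézout bound = 2.

deg(f) = 1, deg(g) = 2, so Bézout bound = 2.
Scan x ∈ F_5. For each x, list the y ∈ F_5 with f(x, y) ≡ 0 and those with g(x, y) ≡ 0 (mod 5); the common zeros in that column are the intersection.
  x = 0: f ≡ 0 at y ∈ {0}; g ≡ 0 at y ∈ ∅; common: ∅.
  x = 1: f ≡ 0 at y ∈ {2}; g ≡ 0 at y ∈ ∅; common: ∅.
  x = 2: f ≡ 0 at y ∈ {4}; g ≡ 0 at y ∈ ∅; common: ∅.
  x = 3: f ≡ 0 at y ∈ {1}; g ≡ 0 at y ∈ {2, 3}; common: ∅.
  x = 4: f ≡ 0 at y ∈ {3}; g ≡ 0 at y ∈ {3, 4}; common: {3}.
Collecting: common zeros = {(4, 3)}, so the count is 1.
Comparison with the Bézout bound: 1 ≤ 2 = deg(f)·deg(g), as expected for curves with no common component (the affine F_5-count falls short of the bound because intersections may lie at infinity, over extension fields, or carry multiplicity).


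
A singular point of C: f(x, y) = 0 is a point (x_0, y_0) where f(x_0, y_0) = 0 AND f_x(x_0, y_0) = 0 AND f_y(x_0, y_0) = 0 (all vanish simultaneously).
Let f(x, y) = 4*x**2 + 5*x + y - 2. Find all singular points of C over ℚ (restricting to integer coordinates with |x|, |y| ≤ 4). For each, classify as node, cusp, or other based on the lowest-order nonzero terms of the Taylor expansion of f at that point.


No singular points in the scanned grid; C is smooth there.

Compute partial derivatives:
  f_x = 8*x + 5.
  f_y = 1.
f_y = 1 is a nonzero constant, so f_y never vanishes: no point (x, y) can satisfy f = f_x = f_y = 0. In particular no (x, y) ∈ {−4, ..., 4}² is singular; the curve is smooth.


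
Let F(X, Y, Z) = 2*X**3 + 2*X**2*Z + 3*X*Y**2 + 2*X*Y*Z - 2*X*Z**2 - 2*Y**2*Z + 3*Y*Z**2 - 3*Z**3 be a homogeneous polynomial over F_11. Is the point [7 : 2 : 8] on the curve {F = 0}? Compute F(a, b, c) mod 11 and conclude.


F(7,2,8) ≡ 7 (mod 11); P is NOT on the curve.

Evaluate F(7, 2, 8) term-by-term (mod 11).
  2*X**3 ↦ 2·343·1·1 = 686
  2*X**2*Z ↦ 2·49·1·8 = 784
  3*X*Y**2 ↦ 3·7·4·1 = 84
  2*X*Y*Z ↦ 2·7·2·8 = 224
  -2*X*Z**2 ↦ -2·7·1·64 = -896
  -2*Y**2*Z ↦ -2·1·4·8 = -64
  3*Y*Z**2 ↦ 3·1·2·64 = 384
  -3*Z**3 ↦ -3·1·1·512 = -1536
Sum: F(7, 2, 8) = (686) + (784) + (84) + (224) + (-896) + (-64) + (384) + (-1536) = -334.
Reducing mod 11: -334 ≡ 7 (mod 11).
Since F(a, b, c) ≡ 7 ≠ 0 (mod 11), P does NOT lie on the curve.


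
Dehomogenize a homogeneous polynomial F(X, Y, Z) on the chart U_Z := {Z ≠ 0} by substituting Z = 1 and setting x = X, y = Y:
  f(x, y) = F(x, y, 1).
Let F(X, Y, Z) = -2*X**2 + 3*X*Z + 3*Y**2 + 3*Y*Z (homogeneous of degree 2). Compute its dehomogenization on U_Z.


f(x, y) = -2*x**2 + 3*x + 3*y**2 + 3*y

On U_Z we set Z = 1. Each monomial c·X^i·Y^j·Z^k in F becomes c·x^i·y^j·1^k = c·x^i·y^j.
Substituting Z = 1: F(X, Y, 1) = -2*x**2 + 3*x + 3*y**2 + 3*y.
Note: deg(f) ≤ deg(F) = 2; strict inequality happens when F is divisible by Z (lost terms).


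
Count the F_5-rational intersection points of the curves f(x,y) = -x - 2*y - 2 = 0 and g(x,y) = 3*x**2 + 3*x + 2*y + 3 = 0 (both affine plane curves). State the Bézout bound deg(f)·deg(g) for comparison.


Common zeros: ∅; count = 0; Bézout bound = 2.

deg(f) = 1, deg(g) = 2, so Bézout bound = 2.
Scan x ∈ F_5. For each x, list the y ∈ F_5 with f(x, y) ≡ 0 and those with g(x, y) ≡ 0 (mod 5); the common zeros in that column are the intersection.
  x = 0: f ≡ 0 at y ∈ {4}; g ≡ 0 at y ∈ {1}; common: ∅.
  x = 1: f ≡ 0 at y ∈ {1}; g ≡ 0 at y ∈ {3}; common: ∅.
  x = 2: f ≡ 0 at y ∈ {3}; g ≡ 0 at y ∈ {2}; common: ∅.
  x = 3: f ≡ 0 at y ∈ {0}; g ≡ 0 at y ∈ {3}; common: ∅.
  x = 4: f ≡ 0 at y ∈ {2}; g ≡ 0 at y ∈ {1}; common: ∅.
Collecting: common zeros = ∅, so the count is 0.
Comparison with the Bézout bound: 0 ≤ 2 = deg(f)·deg(g), as expected for curves with no common component (the affine F_5-count falls short of the bound because intersections may lie at infinity, over extension fields, or carry multiplicity).


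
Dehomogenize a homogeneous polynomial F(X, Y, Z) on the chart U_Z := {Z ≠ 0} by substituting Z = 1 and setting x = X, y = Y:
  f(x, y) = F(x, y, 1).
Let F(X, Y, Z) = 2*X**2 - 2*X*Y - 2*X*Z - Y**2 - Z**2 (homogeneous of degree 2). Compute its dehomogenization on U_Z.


f(x, y) = 2*x**2 - 2*x*y - 2*x - y**2 - 1

On U_Z we set Z = 1. Each monomial c·X^i·Y^j·Z^k in F becomes c·x^i·y^j·1^k = c·x^i·y^j.
Substituting Z = 1: F(X, Y, 1) = 2*x**2 - 2*x*y - 2*x - y**2 - 1.
Note: deg(f) ≤ deg(F) = 2; strict inequality happens when F is divisible by Z (lost terms).


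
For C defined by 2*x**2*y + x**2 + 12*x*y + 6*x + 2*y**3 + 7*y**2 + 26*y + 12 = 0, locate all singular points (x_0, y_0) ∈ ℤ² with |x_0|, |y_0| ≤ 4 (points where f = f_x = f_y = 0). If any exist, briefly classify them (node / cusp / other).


Singular points: {(-3, -1)}; classification: node.

Compute partial derivatives:
  f_x = 4*x*y + 2*x + 12*y + 6.
  f_y = 2*x**2 + 12*x + 6*y**2 + 14*y + 26.
Scan x_0 ∈ {−4, ..., 4}. For each x_0, f_y(x_0, y) is a polynomial in y; find its integer roots y ∈ {−4, ..., 4}, then test f_x and f at those candidates.
  x = -4: f_y(-4, y) = 6*y**2 + 14*y + 10; no integer root y with |y| ≤ 4.
  x = -3: f_y(-3, y) = 6*y**2 + 14*y + 8; vanishes at y ∈ {-1}. (-3, -1): f_x = 0, f = 0 — SINGULAR.
  x = -2: f_y(-2, y) = 6*y**2 + 14*y + 10; no integer root y with |y| ≤ 4.
  x = -1: f_y(-1, y) = 6*y**2 + 14*y + 16; no integer root y with |y| ≤ 4.
  x = 0: f_y(0, y) = 6*y**2 + 14*y + 26; no integer root y with |y| ≤ 4.
  x = 1: f_y(1, y) = 6*y**2 + 14*y + 40; no integer root y with |y| ≤ 4.
  x = 2: f_y(2, y) = 6*y**2 + 14*y + 58; no integer root y with |y| ≤ 4.
  x = 3: f_y(3, y) = 6*y**2 + 14*y + 80; no integer root y with |y| ≤ 4.
  x = 4: f_y(4, y) = 6*y**2 + 14*y + 106; no integer root y with |y| ≤ 4.
Only singular point on the grid: (-3, -1).
Classify: substitute x = -3 + u, y = -1 + v and expand: f = 2*u**2*v - u**2 + 2*v**3 + v**2.
No constant or linear terms (consistent with a singular point). Quadratic part: -u**2 + v**2. Cubic part: 2*u**2*v + 2*v**3.
The quadratic part v**2 - u**2 = (v − u)(v + u) splits into two distinct linear factors, so there are two distinct tangent lines y − -1 = ±(x − -3) — this is a node (ordinary double point).
Classification: node.


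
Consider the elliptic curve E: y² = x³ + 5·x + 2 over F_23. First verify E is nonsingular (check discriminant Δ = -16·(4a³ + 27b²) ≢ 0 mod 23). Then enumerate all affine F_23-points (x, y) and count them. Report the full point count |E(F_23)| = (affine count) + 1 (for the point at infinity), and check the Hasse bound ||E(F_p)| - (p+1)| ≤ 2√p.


Affine points = {(0, 5), (0, 18), (1, 10), (1, 13), (6, 8), (6, 15), (7, 9), (7, 14), (8, 5), (8, 18), (11, 10), (11, 13), (15, 5), (15, 18), (17, 3), (17, 20), (18, 6), (18, 17), (20, 11), (20, 12)}; affine count = 20; |E(F_23)| = 21.

Discriminant check: Δ ∝ 4a³ + 27b² = 4·5³ + 27·2² = 4·125 + 27·4 ≡ 10 (mod 23). Nonzero ⇒ E is nonsingular.
For each x ∈ F_23, compute rhs = x³ + 5·x + 2 mod 23, then count y ∈ F_23 with y² ≡ rhs.
  x = 0: rhs = 2, matching y values: 5, 18 (2 points).
  x = 1: rhs = 8, matching y values: 10, 13 (2 points).
  x = 2: rhs = 20, matching y values: none (0 points).
  x = 3: rhs = 21, matching y values: none (0 points).
  x = 4: rhs = 17, matching y values: none (0 points).
  x = 5: rhs = 14, matching y values: none (0 points).
  x = 6: rhs = 18, matching y values: 8, 15 (2 points).
  x = 7: rhs = 12, matching y values: 9, 14 (2 points).
  x = 8: rhs = 2, matching y values: 5, 18 (2 points).
  x = 9: rhs = 17, matching y values: none (0 points).
  x = 10: rhs = 17, matching y values: none (0 points).
  x = 11: rhs = 8, matching y values: 10, 13 (2 points).
  x = 12: rhs = 19, matching y values: none (0 points).
  x = 13: rhs = 10, matching y values: none (0 points).
  x = 14: rhs = 10, matching y values: none (0 points).
  x = 15: rhs = 2, matching y values: 5, 18 (2 points).
  x = 16: rhs = 15, matching y values: none (0 points).
  x = 17: rhs = 9, matching y values: 3, 20 (2 points).
  x = 18: rhs = 13, matching y values: 6, 17 (2 points).
  x = 19: rhs = 10, matching y values: none (0 points).
  x = 20: rhs = 6, matching y values: 11, 12 (2 points).
  x = 21: rhs = 7, matching y values: none (0 points).
  x = 22: rhs = 19, matching y values: none (0 points).
Total affine count: 20.
Full point count |E(F_23)| = 20 + 1 = 21.
Hasse bound: |21 − (23+1)| = |-3| = 3 ≤ 2√23 ≈ 9.5917 ✓.


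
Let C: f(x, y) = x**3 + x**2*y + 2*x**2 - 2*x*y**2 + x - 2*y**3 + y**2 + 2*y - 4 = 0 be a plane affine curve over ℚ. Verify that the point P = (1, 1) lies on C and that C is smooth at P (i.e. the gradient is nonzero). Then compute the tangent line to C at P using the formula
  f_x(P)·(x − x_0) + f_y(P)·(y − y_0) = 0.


Tangent line at P: 8*x - 5*y - 3 = 0.

Step 1: f(1, 1) = 0, so P lies on C.
Step 2: partial derivatives
  f_x(x, y) = 3*x**2 + 2*x*y + 4*x - 2*y**2 + 1, f_y(x, y) = x**2 - 4*x*y - 6*y**2 + 2*y + 2.
  f_x(P) = 8, f_y(P) = -5 (gradient nonzero, so P is smooth).
Step 3: tangent line at P: 8·(x − 1) + -5·(y − 1) = 0.
Expanding: 8*x - 5*y - 3 = 0.


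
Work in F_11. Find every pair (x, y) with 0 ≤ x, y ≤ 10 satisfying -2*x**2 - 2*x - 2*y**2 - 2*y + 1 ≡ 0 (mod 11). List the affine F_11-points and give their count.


Affine F_11-points: {(0, 2), (0, 8), (2, 0), (2, 10), (4, 5), (5, 4), (5, 6), (6, 5), (8, 0), (8, 10), (10, 2), (10, 8)}; count = 12.

For each of the 121 pairs (x, y) ∈ F_11², evaluate f(x, y) mod 11. Record the zeros.
  x = 0: [0↦1, 1↦8, 2↦0, 3↦10, 4↦5, 5↦7, 6↦5, 7↦10, 8↦0, 9↦8, 10↦1]  zeros at y ∈ {2, 8}
  x = 1: [0↦8, 1↦4, 2↦7, 3↦6, 4↦1, 5↦3, 6↦1, 7↦6, 8↦7, 9↦4, 10↦8]  zeros at y ∈ ∅
  x = 2: [0↦0, 1↦7, 2↦10, 3↦9, 4↦4, 5↦6, 6↦4, 7↦9, 8↦10, 9↦7, 10↦0]  zeros at y ∈ {0, 10}
  x = 3: [0↦10, 1↦6, 2↦9, 3↦8, 4↦3, 5↦5, 6↦3, 7↦8, 8↦9, 9↦6, 10↦10]  zeros at y ∈ ∅
  x = 4: [0↦5, 1↦1, 2↦4, 3↦3, 4↦9, 5↦0, 6↦9, 7↦3, 8↦4, 9↦1, 10↦5]  zeros at y ∈ {5}
  x = 5: [0↦7, 1↦3, 2↦6, 3↦5, 4↦0, 5↦2, 6↦0, 7↦5, 8↦6, 9↦3, 10↦7]  zeros at y ∈ {4, 6}
  x = 6: [0↦5, 1↦1, 2↦4, 3↦3, 4↦9, 5↦0, 6↦9, 7↦3, 8↦4, 9↦1, 10↦5]  zeros at y ∈ {5}
  x = 7: [0↦10, 1↦6, 2↦9, 3↦8, 4↦3, 5↦5, 6↦3, 7↦8, 8↦9, 9↦6, 10↦10]  zeros at y ∈ ∅
  x = 8: [0↦0, 1↦7, 2↦10, 3↦9, 4↦4, 5↦6, 6↦4, 7↦9, 8↦10, 9↦7, 10↦0]  zeros at y ∈ {0, 10}
  x = 9: [0↦8, 1↦4, 2↦7, 3↦6, 4↦1, 5↦3, 6↦1, 7↦6, 8↦7, 9↦4, 10↦8]  zeros at y ∈ ∅
  x = 10: [0↦1, 1↦8, 2↦0, 3↦10, 4↦5, 5↦7, 6↦5, 7↦10, 8↦0, 9↦8, 10↦1]  zeros at y ∈ {2, 8}
Collecting zeros: affine points = {(0, 2), (0, 8), (2, 0), (2, 10), (4, 5), (5, 4), (5, 6), (6, 5), (8, 0), (8, 10), (10, 2), (10, 8)}.
Total count |C(F_11)_aff| = 12.


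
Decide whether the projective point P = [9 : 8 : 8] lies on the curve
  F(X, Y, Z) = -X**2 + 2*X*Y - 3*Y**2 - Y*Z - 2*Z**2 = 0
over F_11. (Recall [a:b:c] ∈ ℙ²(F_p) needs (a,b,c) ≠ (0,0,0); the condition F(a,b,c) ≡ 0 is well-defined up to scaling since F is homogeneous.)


F(9,8,8) ≡ 9 (mod 11); P is NOT on the curve.

Evaluate F(9, 8, 8) term-by-term (mod 11).
  -X**2 ↦ -1·81·1·1 = -81
  2*X*Y ↦ 2·9·8·1 = 144
  -3*Y**2 ↦ -3·1·64·1 = -192
  -Y*Z ↦ -1·1·8·8 = -64
  -2*Z**2 ↦ -2·1·1·64 = -128
Sum: F(9, 8, 8) = (-81) + (144) + (-192) + (-64) + (-128) = -321.
Reducing mod 11: -321 ≡ 9 (mod 11).
Since F(a, b, c) ≡ 9 ≠ 0 (mod 11), P does NOT lie on the curve.


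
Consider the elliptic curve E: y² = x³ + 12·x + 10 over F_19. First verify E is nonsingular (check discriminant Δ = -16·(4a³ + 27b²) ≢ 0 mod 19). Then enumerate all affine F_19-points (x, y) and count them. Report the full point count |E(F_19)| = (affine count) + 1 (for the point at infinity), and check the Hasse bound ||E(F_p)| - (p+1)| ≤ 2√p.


Affine points = {(1, 2), (1, 17), (2, 2), (2, 17), (3, 4), (3, 15), (5, 9), (5, 10), (7, 0), (9, 7), (9, 12), (10, 3), (10, 16), (12, 1), (12, 18), (13, 8), (13, 11), (16, 2), (16, 17), (17, 4), (17, 15), (18, 4), (18, 15)}; affine count = 23; |E(F_19)| = 24.

Discriminant check: Δ ∝ 4a³ + 27b² = 4·12³ + 27·10² = 4·1728 + 27·100 ≡ 17 (mod 19). Nonzero ⇒ E is nonsingular.
For each x ∈ F_19, compute rhs = x³ + 12·x + 10 mod 19, then count y ∈ F_19 with y² ≡ rhs.
  x = 0: rhs = 10, matching y values: none (0 points).
  x = 1: rhs = 4, matching y values: 2, 17 (2 points).
  x = 2: rhs = 4, matching y values: 2, 17 (2 points).
  x = 3: rhs = 16, matching y values: 4, 15 (2 points).
  x = 4: rhs = 8, matching y values: none (0 points).
  x = 5: rhs = 5, matching y values: 9, 10 (2 points).
  x = 6: rhs = 13, matching y values: none (0 points).
  x = 7: rhs = 0, matching y values: 0 (1 points).
  x = 8: rhs = 10, matching y values: none (0 points).
  x = 9: rhs = 11, matching y values: 7, 12 (2 points).
  x = 10: rhs = 9, matching y values: 3, 16 (2 points).
  x = 11: rhs = 10, matching y values: none (0 points).
  x = 12: rhs = 1, matching y values: 1, 18 (2 points).
  x = 13: rhs = 7, matching y values: 8, 11 (2 points).
  x = 14: rhs = 15, matching y values: none (0 points).
  x = 15: rhs = 12, matching y values: none (0 points).
  x = 16: rhs = 4, matching y values: 2, 17 (2 points).
  x = 17: rhs = 16, matching y values: 4, 15 (2 points).
  x = 18: rhs = 16, matching y values: 4, 15 (2 points).
Total affine count: 23.
Full point count |E(F_19)| = 23 + 1 = 24.
Hasse bound: |24 − (19+1)| = |4| = 4 ≤ 2√19 ≈ 8.7178 ✓.


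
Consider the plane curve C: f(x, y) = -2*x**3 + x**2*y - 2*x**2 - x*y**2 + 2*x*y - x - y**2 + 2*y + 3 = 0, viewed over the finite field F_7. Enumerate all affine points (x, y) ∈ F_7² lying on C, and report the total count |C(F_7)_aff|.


Affine F_7-points: {(0, 3), (0, 6), (1, 2), (1, 4), (4, 0), (4, 1), (5, 2), (5, 3), (6, 3)}; count = 9.

For each of the 49 pairs (x, y) ∈ F_7², evaluate f(x, y) mod 7. Record the zeros.
  x = 0: [0↦3, 1↦4, 2↦3, 3↦0, 4↦2, 5↦2, 6↦0]  zeros at y ∈ {3, 6}
  x = 1: [0↦5, 1↦1, 2↦0, 3↦2, 4↦0, 5↦1, 6↦5]  zeros at y ∈ {2, 4}
  x = 2: [0↦5, 1↦5, 2↦6, 3↦1, 4↦4, 5↦1, 6↦6]  zeros at y ∈ ∅
  x = 3: [0↦5, 1↦4, 2↦2, 3↦6, 4↦2, 5↦4, 6↦5]  zeros at y ∈ ∅
  x = 4: [0↦0, 1↦0, 2↦4, 3↦5, 4↦3, 5↦5, 6↦4]  zeros at y ∈ {0, 1}
  x = 5: [0↦6, 1↦2, 2↦0, 3↦0, 4↦2, 5↦6, 6↦5]  zeros at y ∈ {2, 3}
  x = 6: [0↦4, 1↦5, 2↦6, 3↦0, 4↦1, 5↦2, 6↦3]  zeros at y ∈ {3}
Collecting zeros: affine points = {(0, 3), (0, 6), (1, 2), (1, 4), (4, 0), (4, 1), (5, 2), (5, 3), (6, 3)}.
Total count |C(F_7)_aff| = 9.


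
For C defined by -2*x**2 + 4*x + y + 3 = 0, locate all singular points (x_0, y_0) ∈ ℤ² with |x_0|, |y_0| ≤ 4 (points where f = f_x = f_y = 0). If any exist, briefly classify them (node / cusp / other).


No singular points in the scanned grid; C is smooth there.

Compute partial derivatives:
  f_x = 4 - 4*x.
  f_y = 1.
f_y = 1 is a nonzero constant, so f_y never vanishes: no point (x, y) can satisfy f = f_x = f_y = 0. In particular no (x, y) ∈ {−4, ..., 4}² is singular; the curve is smooth.


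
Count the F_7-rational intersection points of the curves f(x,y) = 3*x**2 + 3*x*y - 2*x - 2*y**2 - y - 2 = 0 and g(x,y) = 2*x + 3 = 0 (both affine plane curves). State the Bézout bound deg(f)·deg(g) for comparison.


Common zeros: ∅; count = 0; Bézout bound = 2.

deg(f) = 2, deg(g) = 1, so Bézout bound = 2.
Scan x ∈ F_7. For each x, list the y ∈ F_7 with f(x, y) ≡ 0 and those with g(x, y) ≡ 0 (mod 7); the common zeros in that column are the intersection.
  x = 0: f ≡ 0 at y ∈ ∅; g ≡ 0 at y ∈ ∅; common: ∅.
  x = 1: f ≡ 0 at y ∈ ∅; g ≡ 0 at y ∈ ∅; common: ∅.
  x = 2: f ≡ 0 at y ∈ ∅; g ≡ 0 at y ∈ {0, 1, 2, 3, 4, 5, 6}; common: ∅.
  x = 3: f ≡ 0 at y ∈ ∅; g ≡ 0 at y ∈ ∅; common: ∅.
  x = 4: f ≡ 0 at y ∈ ∅; g ≡ 0 at y ∈ ∅; common: ∅.
  x = 5: f ≡ 0 at y ∈ {0}; g ≡ 0 at y ∈ ∅; common: ∅.
  x = 6: f ≡ 0 at y ∈ ∅; g ≡ 0 at y ∈ ∅; common: ∅.
Collecting: common zeros = ∅, so the count is 0.
Comparison with the Bézout bound: 0 ≤ 2 = deg(f)·deg(g), as expected for curves with no common component (the affine F_7-count falls short of the bound because intersections may lie at infinity, over extension fields, or carry multiplicity).


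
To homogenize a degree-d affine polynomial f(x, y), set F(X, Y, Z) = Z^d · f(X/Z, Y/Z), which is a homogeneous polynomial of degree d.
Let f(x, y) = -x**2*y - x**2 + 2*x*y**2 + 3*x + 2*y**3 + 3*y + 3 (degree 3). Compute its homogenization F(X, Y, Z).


F(X, Y, Z) = -X**2*Y - X**2*Z + 2*X*Y**2 + 3*X*Z**2 + 2*Y**3 + 3*Y*Z**2 + 3*Z**3

deg(f) = 3.
Substitute x = X/Z, y = Y/Z into f, then multiply by Z^3.
  monomial -1·x^2·y^1 ↦ -1·X^2·Y^1·Z^0.
  monomial -1·x^2·y^0 ↦ -1·X^2·Y^0·Z^1.
  monomial 2·x^1·y^2 ↦ 2·X^1·Y^2·Z^0.
  monomial 3·x^1·y^0 ↦ 3·X^1·Y^0·Z^2.
  monomial 2·x^0·y^3 ↦ 2·X^0·Y^3·Z^0.
  monomial 3·x^0·y^1 ↦ 3·X^0·Y^1·Z^2.
  monomial 3·x^0·y^0 ↦ 3·X^0·Y^0·Z^3.
Collecting: F(X, Y, Z) = -X**2*Y - X**2*Z + 2*X*Y**2 + 3*X*Z**2 + 2*Y**3 + 3*Y*Z**2 + 3*Z**3.


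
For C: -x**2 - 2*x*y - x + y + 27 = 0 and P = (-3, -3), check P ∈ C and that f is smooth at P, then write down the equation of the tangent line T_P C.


Tangent line at P: 11*x + 7*y + 54 = 0.

Step 1: f(-3, -3) = 0, so P lies on C.
Step 2: partial derivatives
  f_x(x, y) = -2*x - 2*y - 1, f_y(x, y) = 1 - 2*x.
  f_x(P) = 11, f_y(P) = 7 (gradient nonzero, so P is smooth).
Step 3: tangent line at P: 11·(x − -3) + 7·(y − -3) = 0.
Expanding: 11*x + 7*y + 54 = 0.


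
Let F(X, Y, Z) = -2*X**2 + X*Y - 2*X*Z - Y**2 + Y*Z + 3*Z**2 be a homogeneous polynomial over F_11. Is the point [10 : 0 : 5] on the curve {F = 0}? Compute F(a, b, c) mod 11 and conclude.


F(10,0,5) ≡ 6 (mod 11); P is NOT on the curve.

Evaluate F(10, 0, 5) term-by-term (mod 11).
  -2*X**2 ↦ -2·100·1·1 = -200
  X*Y ↦ 1·10·0·1 = 0
  -2*X*Z ↦ -2·10·1·5 = -100
  -Y**2 ↦ -1·1·0·1 = 0
  Y*Z ↦ 1·1·0·5 = 0
  3*Z**2 ↦ 3·1·1·25 = 75
Sum: F(10, 0, 5) = (-200) + (0) + (-100) + (0) + (0) + (75) = -225.
Reducing mod 11: -225 ≡ 6 (mod 11).
Since F(a, b, c) ≡ 6 ≠ 0 (mod 11), P does NOT lie on the curve.


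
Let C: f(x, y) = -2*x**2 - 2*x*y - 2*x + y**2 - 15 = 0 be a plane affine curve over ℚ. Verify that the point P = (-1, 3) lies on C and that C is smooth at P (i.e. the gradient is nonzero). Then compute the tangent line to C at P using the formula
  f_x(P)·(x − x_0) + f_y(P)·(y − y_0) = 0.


Tangent line at P: -4*x + 8*y - 28 = 0.

Step 1: f(-1, 3) = 0, so P lies on C.
Step 2: partial derivatives
  f_x(x, y) = -4*x - 2*y - 2, f_y(x, y) = -2*x + 2*y.
  f_x(P) = -4, f_y(P) = 8 (gradient nonzero, so P is smooth).
Step 3: tangent line at P: -4·(x − -1) + 8·(y − 3) = 0.
Expanding: -4*x + 8*y - 28 = 0.


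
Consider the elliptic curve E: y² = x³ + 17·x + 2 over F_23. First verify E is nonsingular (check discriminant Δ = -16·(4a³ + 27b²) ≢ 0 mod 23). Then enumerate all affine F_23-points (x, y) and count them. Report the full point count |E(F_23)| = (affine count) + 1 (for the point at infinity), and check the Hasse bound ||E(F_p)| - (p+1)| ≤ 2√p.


Affine points = {(0, 5), (0, 18), (7, 2), (7, 21), (8, 11), (8, 12), (11, 5), (11, 18), (12, 5), (12, 18), (16, 0), (17, 11), (17, 12), (19, 10), (19, 13), (20, 4), (20, 19), (21, 11), (21, 12)}; affine count = 19; |E(F_23)| = 20.

Discriminant check: Δ ∝ 4a³ + 27b² = 4·17³ + 27·2² = 4·4913 + 27·4 ≡ 3 (mod 23). Nonzero ⇒ E is nonsingular.
For each x ∈ F_23, compute rhs = x³ + 17·x + 2 mod 23, then count y ∈ F_23 with y² ≡ rhs.
  x = 0: rhs = 2, matching y values: 5, 18 (2 points).
  x = 1: rhs = 20, matching y values: none (0 points).
  x = 2: rhs = 21, matching y values: none (0 points).
  x = 3: rhs = 11, matching y values: none (0 points).
  x = 4: rhs = 19, matching y values: none (0 points).
  x = 5: rhs = 5, matching y values: none (0 points).
  x = 6: rhs = 21, matching y values: none (0 points).
  x = 7: rhs = 4, matching y values: 2, 21 (2 points).
  x = 8: rhs = 6, matching y values: 11, 12 (2 points).
  x = 9: rhs = 10, matching y values: none (0 points).
  x = 10: rhs = 22, matching y values: none (0 points).
  x = 11: rhs = 2, matching y values: 5, 18 (2 points).
  x = 12: rhs = 2, matching y values: 5, 18 (2 points).
  x = 13: rhs = 5, matching y values: none (0 points).
  x = 14: rhs = 17, matching y values: none (0 points).
  x = 15: rhs = 21, matching y values: none (0 points).
  x = 16: rhs = 0, matching y values: 0 (1 points).
  x = 17: rhs = 6, matching y values: 11, 12 (2 points).
  x = 18: rhs = 22, matching y values: none (0 points).
  x = 19: rhs = 8, matching y values: 10, 13 (2 points).
  x = 20: rhs = 16, matching y values: 4, 19 (2 points).
  x = 21: rhs = 6, matching y values: 11, 12 (2 points).
  x = 22: rhs = 7, matching y values: none (0 points).
Total affine count: 19.
Full point count |E(F_23)| = 19 + 1 = 20.
Hasse bound: |20 − (23+1)| = |-4| = 4 ≤ 2√23 ≈ 9.5917 ✓.


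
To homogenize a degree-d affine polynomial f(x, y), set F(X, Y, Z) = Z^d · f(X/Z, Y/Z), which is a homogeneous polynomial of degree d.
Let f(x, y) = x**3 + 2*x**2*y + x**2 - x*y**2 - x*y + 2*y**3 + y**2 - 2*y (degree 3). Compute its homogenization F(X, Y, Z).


F(X, Y, Z) = X**3 + 2*X**2*Y + X**2*Z - X*Y**2 - X*Y*Z + 2*Y**3 + Y**2*Z - 2*Y*Z**2

deg(f) = 3.
Substitute x = X/Z, y = Y/Z into f, then multiply by Z^3.
  monomial 1·x^3·y^0 ↦ 1·X^3·Y^0·Z^0.
  monomial 2·x^2·y^1 ↦ 2·X^2·Y^1·Z^0.
  monomial 1·x^2·y^0 ↦ 1·X^2·Y^0·Z^1.
  monomial -1·x^1·y^2 ↦ -1·X^1·Y^2·Z^0.
  monomial -1·x^1·y^1 ↦ -1·X^1·Y^1·Z^1.
  monomial 2·x^0·y^3 ↦ 2·X^0·Y^3·Z^0.
  monomial 1·x^0·y^2 ↦ 1·X^0·Y^2·Z^1.
  monomial -2·x^0·y^1 ↦ -2·X^0·Y^1·Z^2.
Collecting: F(X, Y, Z) = X**3 + 2*X**2*Y + X**2*Z - X*Y**2 - X*Y*Z + 2*Y**3 + Y**2*Z - 2*Y*Z**2.


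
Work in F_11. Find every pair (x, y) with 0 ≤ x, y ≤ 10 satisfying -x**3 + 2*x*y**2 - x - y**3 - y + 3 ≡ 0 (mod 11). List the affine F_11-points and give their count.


Affine F_11-points: {(0, 8), (1, 3), (2, 4), (3, 6), (4, 10), (5, 6), (5, 9), (6, 1), (7, 7), (8, 0), (9, 10)}; count = 11.

For each of the 121 pairs (x, y) ∈ F_11², evaluate f(x, y) mod 11. Record the zeros.
  x = 0: [0↦3, 1↦1, 2↦4, 3↦6, 4↦1, 5↦5, 6↦1, 7↦5, 8↦0, 9↦2, 10↦5]  zeros at y ∈ {8}
  x = 1: [0↦1, 1↦1, 2↦10, 3↦0, 4↦9, 5↦9, 6↦5, 7↦2, 8↦5, 9↦8, 10↦5]  zeros at y ∈ {3}
  x = 2: [0↦4, 1↦6, 2↦10, 3↦10, 4↦0, 5↦7, 6↦3, 7↦4, 8↦4, 9↦8, 10↦10]  zeros at y ∈ {4}
  x = 3: [0↦6, 1↦10, 2↦9, 3↦8, 4↦1, 5↦4, 6↦0, 7↦5, 8↦2, 9↦7, 10↦3]  zeros at y ∈ {6}
  x = 4: [0↦1, 1↦7, 2↦1, 3↦10, 4↦6, 5↦5, 6↦1, 7↦10, 8↦4, 9↦10, 10↦0]  zeros at y ∈ {10}
  x = 5: [0↦5, 1↦2, 2↦2, 3↦10, 4↦9, 5↦4, 6↦0, 7↦2, 8↦4, 9↦0, 10↦6]  zeros at y ∈ {6, 9}
  x = 6: [0↦1, 1↦0, 2↦6, 3↦2, 4↦4, 5↦6, 6↦2, 7↦8, 8↦7, 9↦4, 10↦4]  zeros at y ∈ {1}
  x = 7: [0↦5, 1↦6, 2↦7, 3↦2, 4↦7, 5↦5, 6↦1, 7↦0, 8↦7, 9↦5, 10↦10]  zeros at y ∈ {7}
  x = 8: [0↦0, 1↦3, 2↦10, 3↦4, 4↦1, 5↦6, 6↦2, 7↦5, 8↦9, 9↦8, 10↦7]  zeros at y ∈ {0}
  x = 9: [0↦2, 1↦7, 2↦9, 3↦2, 4↦2, 5↦3, 6↦10, 7↦6, 8↦7, 9↦7, 10↦0]  zeros at y ∈ {10}
  x = 10: [0↦5, 1↦1, 2↦9, 3↦1, 4↦4, 5↦1, 6↦8, 7↦8, 8↦6, 9↦7, 10↦5]  zeros at y ∈ ∅
Collecting zeros: affine points = {(0, 8), (1, 3), (2, 4), (3, 6), (4, 10), (5, 6), (5, 9), (6, 1), (7, 7), (8, 0), (9, 10)}.
Total count |C(F_11)_aff| = 11.


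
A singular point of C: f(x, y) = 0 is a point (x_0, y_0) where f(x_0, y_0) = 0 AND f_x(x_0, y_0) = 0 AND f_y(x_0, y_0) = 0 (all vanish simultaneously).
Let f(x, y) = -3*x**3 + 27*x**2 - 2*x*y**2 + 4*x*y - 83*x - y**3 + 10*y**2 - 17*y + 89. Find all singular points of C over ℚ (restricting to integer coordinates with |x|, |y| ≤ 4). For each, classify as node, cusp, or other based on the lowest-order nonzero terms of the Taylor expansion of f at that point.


Singular points: {(3, 1)}; classification: cusp.

Compute partial derivatives:
  f_x = -9*x**2 + 54*x - 2*y**2 + 4*y - 83.
  f_y = -4*x*y + 4*x - 3*y**2 + 20*y - 17.
Scan x_0 ∈ {−4, ..., 4}. For each x_0, f_y(x_0, y) is a polynomial in y; find its integer roots y ∈ {−4, ..., 4}, then test f_x and f at those candidates.
  x = -4: f_y(-4, y) = -3*y**2 + 36*y - 33; vanishes at y ∈ {1}. (-4, 1): f_x = -441 ≠ 0.
  x = -3: f_y(-3, y) = -3*y**2 + 32*y - 29; vanishes at y ∈ {1}. (-3, 1): f_x = -324 ≠ 0.
  x = -2: f_y(-2, y) = -3*y**2 + 28*y - 25; vanishes at y ∈ {1}. (-2, 1): f_x = -225 ≠ 0.
  x = -1: f_y(-1, y) = -3*y**2 + 24*y - 21; vanishes at y ∈ {1}. (-1, 1): f_x = -144 ≠ 0.
  x = 0: f_y(0, y) = -3*y**2 + 20*y - 17; vanishes at y ∈ {1}. (0, 1): f_x = -81 ≠ 0.
  x = 1: f_y(1, y) = -3*y**2 + 16*y - 13; vanishes at y ∈ {1}. (1, 1): f_x = -36 ≠ 0.
  x = 2: f_y(2, y) = -3*y**2 + 12*y - 9; vanishes at y ∈ {1, 3}. (2, 1): f_x = -9 ≠ 0; (2, 3): f_x = -17 ≠ 0.
  x = 3: f_y(3, y) = -3*y**2 + 8*y - 5; vanishes at y ∈ {1}. (3, 1): f_x = 0, f = 0 — SINGULAR.
  x = 4: f_y(4, y) = -3*y**2 + 4*y - 1; vanishes at y ∈ {1}. (4, 1): f_x = -9 ≠ 0.
Only singular point on the grid: (3, 1).
Classify: substitute x = 3 + u, y = 1 + v and expand: f = -3*u**3 - 2*u*v**2 - v**3 + v**2.
No constant or linear terms (consistent with a singular point). Quadratic part: v**2. Cubic part: -3*u**3 - 2*u*v**2 - v**3.
The quadratic part v**2 is a perfect square, so there is a single (double) tangent line v = 0, i.e. y = 1. Restricting the cubic part to that line (v = 0) leaves -3*u**3 ≠ 0, so f is not divisible by v and the branch is v² ≈ 3*u**3 to lowest order — this is a cusp.
Classification: cusp.


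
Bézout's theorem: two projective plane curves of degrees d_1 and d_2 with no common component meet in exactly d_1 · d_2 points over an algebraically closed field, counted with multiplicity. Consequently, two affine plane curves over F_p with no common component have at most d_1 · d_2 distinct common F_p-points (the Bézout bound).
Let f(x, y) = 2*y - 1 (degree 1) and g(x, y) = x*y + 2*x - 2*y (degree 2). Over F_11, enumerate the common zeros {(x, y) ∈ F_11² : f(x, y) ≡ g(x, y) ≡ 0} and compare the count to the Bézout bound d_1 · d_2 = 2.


Common zeros: {(7, 6)}; count = 1; Bézout bound = 2.

deg(f) = 1, deg(g) = 2, so Bézout bound = 2.
Scan x ∈ F_11. For each x, list the y ∈ F_11 with f(x, y) ≡ 0 and those with g(x, y) ≡ 0 (mod 11); the common zeros in that column are the intersection.
  x = 0: f ≡ 0 at y ∈ {6}; g ≡ 0 at y ∈ {0}; common: ∅.
  x = 1: f ≡ 0 at y ∈ {6}; g ≡ 0 at y ∈ {2}; common: ∅.
  x = 2: f ≡ 0 at y ∈ {6}; g ≡ 0 at y ∈ ∅; common: ∅.
  x = 3: f ≡ 0 at y ∈ {6}; g ≡ 0 at y ∈ {5}; common: ∅.
  x = 4: f ≡ 0 at y ∈ {6}; g ≡ 0 at y ∈ {7}; common: ∅.
  x = 5: f ≡ 0 at y ∈ {6}; g ≡ 0 at y ∈ {4}; common: ∅.
  x = 6: f ≡ 0 at y ∈ {6}; g ≡ 0 at y ∈ {8}; common: ∅.
  x = 7: f ≡ 0 at y ∈ {6}; g ≡ 0 at y ∈ {6}; common: {6}.
  x = 8: f ≡ 0 at y ∈ {6}; g ≡ 0 at y ∈ {1}; common: ∅.
  x = 9: f ≡ 0 at y ∈ {6}; g ≡ 0 at y ∈ {10}; common: ∅.
  x = 10: f ≡ 0 at y ∈ {6}; g ≡ 0 at y ∈ {3}; common: ∅.
Collecting: common zeros = {(7, 6)}, so the count is 1.
Comparison with the Bézout bound: 1 ≤ 2 = deg(f)·deg(g), as expected for curves with no common component (the affine F_11-count falls short of the bound because intersections may lie at infinity, over extension fields, or carry multiplicity).


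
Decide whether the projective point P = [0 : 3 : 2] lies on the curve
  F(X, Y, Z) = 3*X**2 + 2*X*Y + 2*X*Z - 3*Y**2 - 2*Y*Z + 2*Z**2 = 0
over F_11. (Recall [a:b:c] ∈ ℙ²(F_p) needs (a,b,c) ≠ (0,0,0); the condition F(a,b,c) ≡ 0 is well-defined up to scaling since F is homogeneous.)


F(0,3,2) ≡ 2 (mod 11); P is NOT on the curve.

Evaluate F(0, 3, 2) term-by-term (mod 11).
  3*X**2 ↦ 3·0·1·1 = 0
  2*X*Y ↦ 2·0·3·1 = 0
  2*X*Z ↦ 2·0·1·2 = 0
  -3*Y**2 ↦ -3·1·9·1 = -27
  -2*Y*Z ↦ -2·1·3·2 = -12
  2*Z**2 ↦ 2·1·1·4 = 8
Sum: F(0, 3, 2) = (0) + (0) + (0) + (-27) + (-12) + (8) = -31.
Reducing mod 11: -31 ≡ 2 (mod 11).
Since F(a, b, c) ≡ 2 ≠ 0 (mod 11), P does NOT lie on the curve.


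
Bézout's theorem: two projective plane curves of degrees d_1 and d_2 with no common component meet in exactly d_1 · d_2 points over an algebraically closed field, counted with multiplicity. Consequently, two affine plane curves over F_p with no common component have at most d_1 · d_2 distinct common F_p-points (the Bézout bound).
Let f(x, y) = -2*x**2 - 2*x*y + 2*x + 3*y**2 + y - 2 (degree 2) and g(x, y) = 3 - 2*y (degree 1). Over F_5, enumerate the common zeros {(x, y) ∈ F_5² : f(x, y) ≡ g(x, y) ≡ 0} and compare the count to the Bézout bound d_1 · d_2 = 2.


Common zeros: {(0, 4), (2, 4)}; count = 2; Bézout bound = 2.

deg(f) = 2, deg(g) = 1, so Bézout bound = 2.
Scan x ∈ F_5. For each x, list the y ∈ F_5 with f(x, y) ≡ 0 and those with g(x, y) ≡ 0 (mod 5); the common zeros in that column are the intersection.
  x = 0: f ≡ 0 at y ∈ {4}; g ≡ 0 at y ∈ {4}; common: {4}.
  x = 1: f ≡ 0 at y ∈ {1}; g ≡ 0 at y ∈ {4}; common: ∅.
  x = 2: f ≡ 0 at y ∈ {2, 4}; g ≡ 0 at y ∈ {4}; common: {4}.
  x = 3: f ≡ 0 at y ∈ ∅; g ≡ 0 at y ∈ {4}; common: ∅.
  x = 4: f ≡ 0 at y ∈ {1, 3}; g ≡ 0 at y ∈ {4}; common: ∅.
Collecting: common zeros = {(0, 4), (2, 4)}, so the count is 2.
Comparison with the Bézout bound: 2 ≤ 2 = deg(f)·deg(g), as expected for curves with no common component (the bound is attained).


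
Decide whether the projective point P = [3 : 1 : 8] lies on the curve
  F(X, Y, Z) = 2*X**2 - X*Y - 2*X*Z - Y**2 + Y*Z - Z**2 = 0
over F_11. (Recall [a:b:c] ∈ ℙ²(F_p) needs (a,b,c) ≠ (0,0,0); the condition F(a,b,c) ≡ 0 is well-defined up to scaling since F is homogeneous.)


F(3,1,8) ≡ 9 (mod 11); P is NOT on the curve.

Evaluate F(3, 1, 8) term-by-term (mod 11).
  2*X**2 ↦ 2·9·1·1 = 18
  -X*Y ↦ -1·3·1·1 = -3
  -2*X*Z ↦ -2·3·1·8 = -48
  -Y**2 ↦ -1·1·1·1 = -1
  Y*Z ↦ 1·1·1·8 = 8
  -Z**2 ↦ -1·1·1·64 = -64
Sum: F(3, 1, 8) = (18) + (-3) + (-48) + (-1) + (8) + (-64) = -90.
Reducing mod 11: -90 ≡ 9 (mod 11).
Since F(a, b, c) ≡ 9 ≠ 0 (mod 11), P does NOT lie on the curve.


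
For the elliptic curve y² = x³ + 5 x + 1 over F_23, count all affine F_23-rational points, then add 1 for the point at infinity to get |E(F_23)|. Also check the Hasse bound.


Affine points = {(0, 1), (0, 22), (4, 4), (4, 19), (5, 6), (5, 17), (8, 1), (8, 22), (9, 4), (9, 19), (10, 4), (10, 19), (12, 8), (12, 15), (13, 3), (13, 20), (14, 3), (14, 20), (15, 1), (15, 22), (17, 10), (17, 13), (18, 9), (18, 14), (19, 3), (19, 20), (21, 11), (21, 12), (22, 8), (22, 15)}; affine count = 30; |E(F_23)| = 31.

Discriminant check: Δ ∝ 4a³ + 27b² = 4·5³ + 27·1² = 4·125 + 27·1 ≡ 21 (mod 23). Nonzero ⇒ E is nonsingular.
For each x ∈ F_23, compute rhs = x³ + 5·x + 1 mod 23, then count y ∈ F_23 with y² ≡ rhs.
  x = 0: rhs = 1, matching y values: 1, 22 (2 points).
  x = 1: rhs = 7, matching y values: none (0 points).
  x = 2: rhs = 19, matching y values: none (0 points).
  x = 3: rhs = 20, matching y values: none (0 points).
  x = 4: rhs = 16, matching y values: 4, 19 (2 points).
  x = 5: rhs = 13, matching y values: 6, 17 (2 points).
  x = 6: rhs = 17, matching y values: none (0 points).
  x = 7: rhs = 11, matching y values: none (0 points).
  x = 8: rhs = 1, matching y values: 1, 22 (2 points).
  x = 9: rhs = 16, matching y values: 4, 19 (2 points).
  x = 10: rhs = 16, matching y values: 4, 19 (2 points).
  x = 11: rhs = 7, matching y values: none (0 points).
  x = 12: rhs = 18, matching y values: 8, 15 (2 points).
  x = 13: rhs = 9, matching y values: 3, 20 (2 points).
  x = 14: rhs = 9, matching y values: 3, 20 (2 points).
  x = 15: rhs = 1, matching y values: 1, 22 (2 points).
  x = 16: rhs = 14, matching y values: none (0 points).
  x = 17: rhs = 8, matching y values: 10, 13 (2 points).
  x = 18: rhs = 12, matching y values: 9, 14 (2 points).
  x = 19: rhs = 9, matching y values: 3, 20 (2 points).
  x = 20: rhs = 5, matching y values: none (0 points).
  x = 21: rhs = 6, matching y values: 11, 12 (2 points).
  x = 22: rhs = 18, matching y values: 8, 15 (2 points).
Total affine count: 30.
Full point count |E(F_23)| = 30 + 1 = 31.
Hasse bound: |31 − (23+1)| = |7| = 7 ≤ 2√23 ≈ 9.5917 ✓.


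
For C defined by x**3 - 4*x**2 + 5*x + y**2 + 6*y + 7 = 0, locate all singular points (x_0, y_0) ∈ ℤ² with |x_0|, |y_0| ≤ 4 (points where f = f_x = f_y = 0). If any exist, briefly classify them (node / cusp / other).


Singular points: {(1, -3)}; classification: node.

Compute partial derivatives:
  f_x = 3*x**2 - 8*x + 5.
  f_y = 2*y + 6.
Scan x_0 ∈ {−4, ..., 4}. For each x_0, f_y(x_0, y) is a polynomial in y; find its integer roots y ∈ {−4, ..., 4}, then test f_x and f at those candidates.
  x = -4: f_y(-4, y) = 2*y + 6; vanishes at y ∈ {-3}. (-4, -3): f_x = 85 ≠ 0.
  x = -3: f_y(-3, y) = 2*y + 6; vanishes at y ∈ {-3}. (-3, -3): f_x = 56 ≠ 0.
  x = -2: f_y(-2, y) = 2*y + 6; vanishes at y ∈ {-3}. (-2, -3): f_x = 33 ≠ 0.
  x = -1: f_y(-1, y) = 2*y + 6; vanishes at y ∈ {-3}. (-1, -3): f_x = 16 ≠ 0.
  x = 0: f_y(0, y) = 2*y + 6; vanishes at y ∈ {-3}. (0, -3): f_x = 5 ≠ 0.
  x = 1: f_y(1, y) = 2*y + 6; vanishes at y ∈ {-3}. (1, -3): f_x = 0, f = 0 — SINGULAR.
  x = 2: f_y(2, y) = 2*y + 6; vanishes at y ∈ {-3}. (2, -3): f_x = 1 ≠ 0.
  x = 3: f_y(3, y) = 2*y + 6; vanishes at y ∈ {-3}. (3, -3): f_x = 8 ≠ 0.
  x = 4: f_y(4, y) = 2*y + 6; vanishes at y ∈ {-3}. (4, -3): f_x = 21 ≠ 0.
Only singular point on the grid: (1, -3).
Classify: substitute x = 1 + u, y = -3 + v and expand: f = u**3 - u**2 + v**2.
No constant or linear terms (consistent with a singular point). Quadratic part: -u**2 + v**2. Cubic part: u**3.
The quadratic part v**2 - u**2 = (v − u)(v + u) splits into two distinct linear factors, so there are two distinct tangent lines y − -3 = ±(x − 1) — this is a node (ordinary double point).
Classification: node.


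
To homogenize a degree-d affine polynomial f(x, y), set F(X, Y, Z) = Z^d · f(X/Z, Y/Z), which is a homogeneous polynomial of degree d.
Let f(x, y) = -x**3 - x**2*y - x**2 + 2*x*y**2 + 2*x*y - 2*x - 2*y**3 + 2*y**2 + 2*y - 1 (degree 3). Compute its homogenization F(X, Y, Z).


F(X, Y, Z) = -X**3 - X**2*Y - X**2*Z + 2*X*Y**2 + 2*X*Y*Z - 2*X*Z**2 - 2*Y**3 + 2*Y**2*Z + 2*Y*Z**2 - Z**3

deg(f) = 3.
Substitute x = X/Z, y = Y/Z into f, then multiply by Z^3.
  monomial -1·x^3·y^0 ↦ -1·X^3·Y^0·Z^0.
  monomial -1·x^2·y^1 ↦ -1·X^2·Y^1·Z^0.
  monomial -1·x^2·y^0 ↦ -1·X^2·Y^0·Z^1.
  monomial 2·x^1·y^2 ↦ 2·X^1·Y^2·Z^0.
  monomial 2·x^1·y^1 ↦ 2·X^1·Y^1·Z^1.
  monomial -2·x^1·y^0 ↦ -2·X^1·Y^0·Z^2.
  monomial -2·x^0·y^3 ↦ -2·X^0·Y^3·Z^0.
  monomial 2·x^0·y^2 ↦ 2·X^0·Y^2·Z^1.
  monomial 2·x^0·y^1 ↦ 2·X^0·Y^1·Z^2.
  monomial -1·x^0·y^0 ↦ -1·X^0·Y^0·Z^3.
Collecting: F(X, Y, Z) = -X**3 - X**2*Y - X**2*Z + 2*X*Y**2 + 2*X*Y*Z - 2*X*Z**2 - 2*Y**3 + 2*Y**2*Z + 2*Y*Z**2 - Z**3.


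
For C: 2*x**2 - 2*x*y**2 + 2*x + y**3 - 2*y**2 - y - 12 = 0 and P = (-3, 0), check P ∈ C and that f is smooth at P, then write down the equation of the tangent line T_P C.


Tangent line at P: -10*x - y - 30 = 0.

Step 1: f(-3, 0) = 0, so P lies on C.
Step 2: partial derivatives
  f_x(x, y) = 4*x - 2*y**2 + 2, f_y(x, y) = -4*x*y + 3*y**2 - 4*y - 1.
  f_x(P) = -10, f_y(P) = -1 (gradient nonzero, so P is smooth).
Step 3: tangent line at P: -10·(x − -3) + -1·(y − 0) = 0.
Expanding: -10*x - y - 30 = 0.


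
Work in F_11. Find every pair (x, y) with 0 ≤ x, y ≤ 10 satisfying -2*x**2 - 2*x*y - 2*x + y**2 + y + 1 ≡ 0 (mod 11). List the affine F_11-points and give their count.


Affine F_11-points: {(2, 0), (2, 3), (5, 3), (5, 6), (8, 0), (8, 4), (9, 2), (9, 4), (10, 2), (10, 6)}; count = 10.

For each of the 121 pairs (x, y) ∈ F_11², evaluate f(x, y) mod 11. Record the zeros.
  x = 0: [0↦1, 1↦3, 2↦7, 3↦2, 4↦10, 5↦9, 6↦10, 7↦2, 8↦7, 9↦3, 10↦1]  zeros at y ∈ ∅
  x = 1: [0↦8, 1↦8, 2↦10, 3↦3, 4↦9, 5↦6, 6↦5, 7↦6, 8↦9, 9↦3, 10↦10]  zeros at y ∈ ∅
  x = 2: [0↦0, 1↦9, 2↦9, 3↦0, 4↦4, 5↦10, 6↦7, 7↦6, 8↦7, 9↦10, 10↦4]  zeros at y ∈ {0, 3}
  x = 3: [0↦10, 1↦6, 2↦4, 3↦4, 4↦6, 5↦10, 6↦5, 7↦2, 8↦1, 9↦2, 10↦5]  zeros at y ∈ ∅
  x = 4: [0↦5, 1↦10, 2↦6, 3↦4, 4↦4, 5↦6, 6↦10, 7↦5, 8↦2, 9↦1, 10↦2]  zeros at y ∈ ∅
  x = 5: [0↦7, 1↦10, 2↦4, 3↦0, 4↦9, 5↦9, 6↦0, 7↦4, 8↦10, 9↦7, 10↦6]  zeros at y ∈ {3, 6}
  x = 6: [0↦5, 1↦6, 2↦9, 3↦3, 4↦10, 5↦8, 6↦8, 7↦10, 8↦3, 9↦9, 10↦6]  zeros at y ∈ ∅
  x = 7: [0↦10, 1↦9, 2↦10, 3↦2, 4↦7, 5↦3, 6↦1, 7↦1, 8↦3, 9↦7, 10↦2]  zeros at y ∈ ∅
  x = 8: [0↦0, 1↦8, 2↦7, 3↦8, 4↦0, 5↦5, 6↦1, 7↦10, 8↦10, 9↦1, 10↦5]  zeros at y ∈ {0, 4}
  x = 9: [0↦8, 1↦3, 2↦0, 3↦10, 4↦0, 5↦3, 6↦8, 7↦4, 8↦2, 9↦2, 10↦4]  zeros at y ∈ {2, 4}
  x = 10: [0↦1, 1↦5, 2↦0, 3↦8, 4↦7, 5↦8, 6↦0, 7↦5, 8↦1, 9↦10, 10↦10]  zeros at y ∈ {2, 6}
Collecting zeros: affine points = {(2, 0), (2, 3), (5, 3), (5, 6), (8, 0), (8, 4), (9, 2), (9, 4), (10, 2), (10, 6)}.
Total count |C(F_11)_aff| = 10.
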